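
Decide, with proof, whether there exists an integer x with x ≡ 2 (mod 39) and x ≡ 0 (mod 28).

Since 39 and 28 share no common factor, CRT says the pair of congruences has a solution (unique mod 1092).
Write x = 2 + 39t and require 2 + 39t ≡ 0 (mod 28), i.e. 39t ≡ 26 (mod 28).
39 ≡ 11 (mod 28), so this reads 11t ≡ 26 (mod 28). Note 11·23 = 253 ≡ 1 (mod 28) (as 253 − 1 = 9·28), so 11⁻¹ ≡ 23.
Therefore t ≡ 23·26 = 598 ≡ 10 (mod 28).
With t = 10: x = 2 + 39·10 = 392.
Verify: 392 = 10·39 + 2 and 392 = 14·28 + 0. ✓

x = 392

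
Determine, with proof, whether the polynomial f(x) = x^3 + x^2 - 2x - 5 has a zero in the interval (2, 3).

f(2) = 3 and f(3) = 25, both positive, so a sign-change argument is unavailable; we show f keeps this sign on the whole interval.
Shift to the endpoint 2: with x = 2 + u (0 < u < 1), one computes f(2 + u) = u^3 + 7u^2 + 14u + 3.
The nonzero coefficients here are all positive, so for u > 0 every term is positive (or zero), and the constant term 3 is strictly positive.
Therefore f(x) > 0 throughout (2, 3), and f has no zero there.

No.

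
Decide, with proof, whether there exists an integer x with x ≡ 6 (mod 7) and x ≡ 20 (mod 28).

x = 20

gcd(7, 28) = 7. A simultaneous solution exists iff 6 ≡ 20 (mod 7); here 6 mod 7 = 6 = 20 mod 7, so it does.
The integers ≡ 6 (mod 7) are 6, 13, 20, …; their remainders mod 28 are 6, 13, 20, so x = 20 is the first that is ≡ 20 (mod 28).
Verify: 20 = 2·7 + 6 and 20 = 0·28 + 20. ✓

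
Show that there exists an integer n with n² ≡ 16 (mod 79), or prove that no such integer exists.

Take n = 75. Then 75² = 5625 = 71·79 + 16, so 75² ≡ 16 (mod 79).

n = 75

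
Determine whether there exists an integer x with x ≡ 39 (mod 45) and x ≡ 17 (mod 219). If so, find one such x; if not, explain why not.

gcd(45, 219) = 3. If x ≡ 39 (mod 45) and x ≡ 17 (mod 219), then x ≡ 39 (mod 3) and x ≡ 17 (mod 3).
But 39 mod 3 = 0 while 17 mod 3 = 2, a contradiction.
So no integer satisfies both congruences.

No such integer exists.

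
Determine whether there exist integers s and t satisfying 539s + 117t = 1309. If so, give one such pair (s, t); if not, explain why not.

539 and 117 are coprime, so 539s + 117t ranges over all of ℤ.
Dividing repeatedly: 539 = 4·117 + 71, 117 = 1·71 + 46, 71 = 1·46 + 25, 46 = 1·25 + 21, 25 = 1·21 + 4, 21 = 5·4 + 1, 4 = 4·1 + 0.
Unwinding: 1 = 21 − 5·4 = 21 − 5·(25 − 1·21) = −5·25 + 6·21 = −5·25 + 6·(46 − 1·25) = 6·46 − 11·25 = 6·46 − 11·(71 − 1·46) = −11·71 + 17·46 = −11·71 + 17·(117 − 1·71) = 17·117 − 28·71 = 17·117 − 28·(539 − 4·117) = −28·539 + 129·117, i.e. 539·(-28) + 117·129 = 1.
Times 1309: 539·(-36652) + 117·168861 = 1309, so (-36652, 168861) solves it.
Shifting by a multiple of (117, −539) keeps it a solution: s = -36652 + 314·117 = 86, t = 168861 − 314·539 = -385.
Check: 539·86 + 117·(-385) = 46354 − 45045 = 1309. ✓

s = 86, t = -385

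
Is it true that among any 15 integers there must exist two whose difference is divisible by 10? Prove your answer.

There are exactly 10 possible remainders on division by 10.
Placing 15 integers into 10 classes, some class receives at least two — say a and b.
Then a ≡ b (mod 10), i.e. 10 ∣ (a − b).

True.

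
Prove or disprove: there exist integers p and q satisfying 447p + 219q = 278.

gcd(447, 219) = 3, so every integer of the form 447p + 219q is a multiple of 3.
But 278 is not a multiple of 3 (it leaves remainder 2).
Therefore 447p + 219q = 278 has no solution in integers.

No, no such integers exist.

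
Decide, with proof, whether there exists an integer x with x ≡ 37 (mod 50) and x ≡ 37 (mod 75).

x = 37

gcd(50, 75) = 25. A simultaneous solution exists iff 37 ≡ 37 (mod 25); here 37 mod 25 = 12 = 37 mod 25, so it does.
In fact x = 37 itself already satisfies 37 mod 75 = 37.
Verify: 37 = 0·50 + 37 and 37 = 0·75 + 37. ✓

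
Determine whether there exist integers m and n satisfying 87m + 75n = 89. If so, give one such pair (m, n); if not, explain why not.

gcd(87, 75) = 3, so every integer of the form 87m + 75n is a multiple of 3.
But 89 = 3·29 + 2, so 3 ∤ 89.
Hence no integers m, n satisfy the equation.

No such integers exist.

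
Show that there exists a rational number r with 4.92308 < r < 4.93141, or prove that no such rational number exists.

Multiplying by 14: 14·4.92308 = 68.92312 and 14·4.93141 = 69.03974, so the integer 69 lies strictly between them.
So r = 69/14 works: it is a ratio of integers, and dividing 14·4.92308 < 69 < 14·4.93141 through by 14 gives 4.92308 < 69/14 < 4.93141.

r = 69/14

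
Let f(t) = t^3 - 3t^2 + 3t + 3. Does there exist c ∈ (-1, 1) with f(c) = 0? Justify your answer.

Such a root exists.

f(-1) = -4 and f(1) = 4, which have opposite signs.
Since f is a polynomial it is continuous on [-1, 1].
So by the Intermediate Value Theorem there is a c strictly between -1 and 1 with f(c) = 0.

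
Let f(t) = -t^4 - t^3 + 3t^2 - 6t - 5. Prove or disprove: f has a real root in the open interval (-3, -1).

f(-3) = -14 and f(-1) = 4, which have opposite signs.
f is continuous everywhere (it is a polynomial), in particular on [-3, -1].
By the Intermediate Value Theorem f must vanish at some point of (-3, -1).

Yes, f has a root in the interval.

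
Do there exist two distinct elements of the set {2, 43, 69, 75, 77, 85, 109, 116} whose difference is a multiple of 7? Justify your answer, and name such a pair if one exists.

43 and 85 are such a pair.

Reduce each element mod 7: 2↦2, 43↦1, 69↦6, 75↦5, 77↦0, 85↦1, 109↦4, 116↦4. The residue 1 repeats (at 43 and 85), and 85 − 43 = 42 = 6·7.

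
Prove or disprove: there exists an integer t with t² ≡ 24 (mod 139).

t = 118

t = 118 works: 118² = 13924, and 13924 − 24 = 13900 = 100·139.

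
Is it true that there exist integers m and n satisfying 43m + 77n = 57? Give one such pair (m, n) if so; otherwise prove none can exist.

m = 64, n = -35

Since gcd(43, 77) = 1, every integer is an integer combination of 43 and 77.
Run the Euclidean algorithm on 77 and 43: 77 = 1·43 + 34, 43 = 1·34 + 9, 34 = 3·9 + 7, 9 = 1·7 + 2, 7 = 3·2 + 1, 2 = 2·1 + 0.
Working back up the chain: 1 = 7 − 3·2 = 7 − 3·(9 − 1·7) = −3·9 + 4·7 = −3·9 + 4·(34 − 3·9) = 4·34 − 15·9 = 4·34 − 15·(43 − 1·34) = −15·43 + 19·34 = −15·43 + 19·(77 − 1·43) = 19·77 − 34·43. So 43·(-34) + 77·19 = 1.
Multiplying through by 57: m = (-34)·57 = -1938, n = 19·57 = 1083 is a solution.
Shifting by a multiple of (77, −43) keeps it a solution: m = -1938 + 26·77 = 64, n = 1083 − 26·43 = -35.
Indeed 43·64 + 77·(-35) = 2752 − 2695 = 57.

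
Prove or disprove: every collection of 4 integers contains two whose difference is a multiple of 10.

Consider the 4 integers 16, 17, 18, 19. They lie in distinct residue classes modulo 10, since 4 ≤ 10.
No two share a residue, so no pair has difference divisible by 10; the claim fails for this set.

No, the set {16, 17, 18, 19} is a counterexample.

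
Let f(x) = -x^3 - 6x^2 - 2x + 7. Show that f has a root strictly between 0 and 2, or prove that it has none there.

f(0) = 7 and f(2) = -29, which have opposite signs.
As a polynomial, f is continuous on every closed interval.
By the Intermediate Value Theorem, f takes the value 0 somewhere in the open interval.

Such a root exists.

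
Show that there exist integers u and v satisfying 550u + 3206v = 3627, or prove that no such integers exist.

No such integers exist.

Any value of 550u + 3206v is a multiple of gcd(550, 3206) = 2.
But 3627 is not a multiple of 2 (it leaves remainder 1).
Therefore 550u + 3206v = 3627 has no solution in integers.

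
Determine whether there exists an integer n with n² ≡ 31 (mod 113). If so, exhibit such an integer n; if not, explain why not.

n = 101

n = 101 works: 101² = 10201, and 10201 − 31 = 10170 = 90·113.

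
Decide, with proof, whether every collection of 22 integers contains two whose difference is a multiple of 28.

No, the set {54, 55, 56, 57, 58, 59, 60, 61, 62, 63, 64, 65, 66, 67, 68, 69, 70, 71, 72, 73, 74, 75} is a counterexample.

Take the 22 consecutive integers 54, 55, …, 75: their residues mod 28 are all distinct because 22 ≤ 28.
The differences between them range over 1, …, 21, none of which is divisible by 28.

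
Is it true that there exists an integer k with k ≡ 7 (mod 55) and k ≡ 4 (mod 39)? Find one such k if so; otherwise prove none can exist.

The moduli 55 and 39 are coprime, so by the Chinese Remainder Theorem a unique solution modulo 2145 exists.
Write k = 7 + 55t and require 7 + 55t ≡ 4 (mod 39), i.e. 55t ≡ 36 (mod 39).
55 ≡ 16 (mod 39), so this reads 16t ≡ 36 (mod 39). To invert 16 modulo 39: 39 = 2·16 + 7, 16 = 2·7 + 2, 7 = 3·2 + 1, 2 = 2·1 + 0, and unwinding, 1 = 7 − 3·2 = 7 − 3·(16 − 2·7) = −3·16 + 7·7 = −3·16 + 7·(39 − 2·16) = 7·39 − 17·16. Thus 16⁻¹ ≡ -17 ≡ 22 (mod 39).
Therefore t ≡ 22·36 = 792 ≡ 12 (mod 39).
Taking t = 12 gives k = 7 + 55·12 = 667.
Verify: 667 = 12·55 + 7 and 667 = 17·39 + 4. ✓

k = 667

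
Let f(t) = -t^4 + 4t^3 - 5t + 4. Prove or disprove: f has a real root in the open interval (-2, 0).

f(-2) = -34 and f(0) = 4, which have opposite signs.
f is continuous everywhere (it is a polynomial), in particular on [-2, 0].
By the Intermediate Value Theorem, f takes the value 0 somewhere in the open interval.

Yes, f has a root in the interval.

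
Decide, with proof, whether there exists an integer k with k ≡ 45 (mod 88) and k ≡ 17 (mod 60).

k = 1277

The moduli are not coprime: gcd(88, 60) = 4. Compatibility requires 4 ∣ (17 − 45) = -28, which holds, so solutions exist.
Put k = 45 + 88t, so we need 88t ≡ 32 (mod 60), equivalently (divide by 4) 22t ≡ 8 (mod 15).
22 ≡ 7 (mod 15), so this reads 7t ≡ 8 (mod 15). Since 7·13 = 91 = 6·15 + 1, the inverse of 7 mod 15 is 13.
Multiplying by 13: t ≡ 13·8 = 104 ≡ 14 (mod 15).
Then k = 45 + 88·14 = 1277.
Check: 1277 mod 88 = 45, 1277 mod 60 = 17. ✓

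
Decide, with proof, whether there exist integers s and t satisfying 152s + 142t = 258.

Since gcd(152, 142) = 2 and 258 = 2·129, Bézout's identity guarantees a solution.
Dividing through by 2 reduces the equation to 76s + 71t = 129.
Dividing repeatedly: 76 = 1·71 + 5, 71 = 14·5 + 1, 5 = 5·1 + 0.
Unwinding: 1 = 71 − 14·5 = 71 − 14·(76 − 1·71) = −14·76 + 15·71, i.e. 76·(-14) + 71·15 = 1.
Scaling by 129 gives the particular solution (s, t) = (-1806, 1935).
Shifting by a multiple of (71, −76) keeps it a solution: s = -1806 + 26·71 = 40, t = 1935 − 26·76 = -41.
Check: 152·40 + 142·(-41) = 6080 − 5822 = 258. ✓

s = 40, t = -41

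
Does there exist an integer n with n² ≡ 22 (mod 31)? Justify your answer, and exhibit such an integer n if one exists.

31 is prime, so by Euler's criterion 22 is a square mod 31 iff 22^((31−1)/2) = 22^15 ≡ 1 (mod 31).
Squaring successively (mod 31): 22^2 = 484 ≡ 19; 22^4 ≡ 19² = 361 ≡ 20; 22^8 ≡ 20² = 400 ≡ 28.
Since 15 = 8 + 4 + 2 + 1, 22^15 ≡ 28 · 20 · 19 · 22; multiplying out mod 31: 28·20 = 560 ≡ 2, then 2·19 = 38 ≡ 7, then 7·22 = 154 ≡ 30. Thus 22^15 ≡ 30 ≡ −1 (mod 31).
By Euler's criterion 22 is a quadratic non-residue mod 31: no n satisfies n² ≡ 22 (mod 31).

There is no such integer.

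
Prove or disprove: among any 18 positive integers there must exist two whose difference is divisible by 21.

No; for instance {16, 17, 18, 19, 20, 21, 22, 23, 24, 25, 26, 27, 28, 29, 30, 31, 32, 33} is a counterexample.

Take the 18 consecutive integers 16, 17, …, 33: their residues mod 21 are all distinct because 18 ≤ 21.
Any two of them differ by at most 17 < 21 and by at least 1, so no difference is a multiple of 21.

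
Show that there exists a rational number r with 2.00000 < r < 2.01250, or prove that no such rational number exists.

r = 163/81

Look for a denominator N such that an integer falls strictly between N·2.00000 and N·2.01250. N = 81 works: 81·2.00000 = 162.00000 < 163 < 163.01250 = 81·2.01250.
Hence 163/81 is a rational number with 2.00000 < 163/81 < 2.01250.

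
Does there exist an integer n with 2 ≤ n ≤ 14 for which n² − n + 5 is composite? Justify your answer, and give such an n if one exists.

n = 11

At n = 11: 11² − 11 + 5 = 115 = 5·23, which is composite.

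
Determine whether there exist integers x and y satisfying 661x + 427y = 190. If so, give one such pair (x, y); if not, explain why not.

661 and 427 are coprime, so 661x + 427y ranges over all of ℤ.
Run the Euclidean algorithm on 661 and 427: 661 = 1·427 + 234, 427 = 1·234 + 193, 234 = 1·193 + 41, 193 = 4·41 + 29, 41 = 1·29 + 12, 29 = 2·12 + 5, 12 = 2·5 + 2, 5 = 2·2 + 1, 2 = 2·1 + 0.
Unwinding: 1 = 5 − 2·2 = 5 − 2·(12 − 2·5) = −2·12 + 5·5 = −2·12 + 5·(29 − 2·12) = 5·29 − 12·12 = 5·29 − 12·(41 − 1·29) = −12·41 + 17·29 = −12·41 + 17·(193 − 4·41) = 17·193 − 80·41 = 17·193 − 80·(234 − 1·193) = −80·234 + 97·193 = −80·234 + 97·(427 − 1·234) = 97·427 − 177·234 = 97·427 − 177·(661 − 1·427) = −177·661 + 274·427, i.e. 661·(-177) + 427·274 = 1.
Multiplying through by 190: x = (-177)·190 = -33630, y = 274·190 = 52060 is a solution.
The general solution is x = -33630 + 427k, y = 52060 − 661k; taking k = 79 gives the smaller pair x = 103, y = -159.
Check: 661·103 + 427·(-159) = 68083 − 67893 = 190. ✓

x = 103, y = -159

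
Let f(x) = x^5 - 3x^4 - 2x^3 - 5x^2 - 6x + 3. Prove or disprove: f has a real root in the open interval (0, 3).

f(0) = 3 and f(3) = -114, which have opposite signs.
f is continuous everywhere (it is a polynomial), in particular on [0, 3].
By the Intermediate Value Theorem f must vanish at some point of (0, 3).

Such a root exists.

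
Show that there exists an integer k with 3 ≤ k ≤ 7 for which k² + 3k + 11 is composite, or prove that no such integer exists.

k = 4

At k = 4: 4² + 3·4 + 11 = 39 = 3·13, which is composite.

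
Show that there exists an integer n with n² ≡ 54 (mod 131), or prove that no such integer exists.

131 is prime, so by Euler's criterion 54 is a square mod 131 iff 54^((131−1)/2) = 54^65 ≡ 1 (mod 131).
Squaring successively (mod 131): 54^2 = 2916 ≡ 34; 54^4 ≡ 34² = 1156 ≡ 108; 54^8 ≡ 108² = 11664 ≡ 5; 54^16 ≡ 5² = 25 ≡ 25; 54^32 ≡ 25² = 625 ≡ 101; 54^64 ≡ 101² = 10201 ≡ 114.
Since 65 = 64 + 1, 54^65 ≡ 114 · 54; multiplying out mod 131: 114·54 = 6156 ≡ 130. Thus 54^65 ≡ 130 ≡ −1 (mod 131).
The value −1 means 54 is a non-residue modulo 131, so n² ≡ 54 (mod 131) is impossible.

No, no such integer exists.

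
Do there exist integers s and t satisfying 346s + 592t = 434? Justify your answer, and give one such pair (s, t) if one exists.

s = 133, t = -77

Every value of 346s + 592t is a multiple of gcd(346, 592) = 2; since 2 ∣ 434, solutions exist.
Dividing through by 2 reduces the equation to 173s + 296t = 217.
Euclidean algorithm: 296 = 1·173 + 123, 173 = 1·123 + 50, 123 = 2·50 + 23, 50 = 2·23 + 4, 23 = 5·4 + 3, 4 = 1·3 + 1, 3 = 3·1 + 0.
Back-substituting, 1 = 4 − 1·3 = 4 − (23 − 5·4) = −23 + 6·4 = −23 + 6·(50 − 2·23) = 6·50 − 13·23 = 6·50 − 13·(123 − 2·50) = −13·123 + 32·50 = −13·123 + 32·(173 − 1·123) = 32·173 − 45·123 = 32·173 − 45·(296 − 1·173) = −45·296 + 77·173; that is, 173·77 + 296·(-45) = 1.
Multiplying through by 217: s = 77·217 = 16709, t = (-45)·217 = -9765 is a solution.
Subtracting 56·296 from s and adding 56·173 to t gives the tidier solution (133, -77).
Indeed 346·133 + 592·(-77) = 46018 − 45584 = 434.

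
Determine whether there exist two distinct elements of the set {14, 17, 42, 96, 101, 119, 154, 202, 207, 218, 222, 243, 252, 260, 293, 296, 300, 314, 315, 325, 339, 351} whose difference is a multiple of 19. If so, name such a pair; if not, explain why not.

The pair (17, 207) works.

17 mod 19 = 17 and 207 mod 19 = 17, so 207 − 17 = 190 = 10·19.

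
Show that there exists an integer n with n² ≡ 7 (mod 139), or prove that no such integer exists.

n = 110 works: 110² = 12100, and 12100 − 7 = 12093 = 87·139.

n = 110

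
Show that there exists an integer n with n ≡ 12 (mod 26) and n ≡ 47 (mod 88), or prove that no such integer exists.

No, no such integer exists.

Both moduli are multiples of 2 = gcd(26, 88), so any solution would satisfy n ≡ 12 and n ≡ 47 modulo 2 simultaneously.
However 12 ≡ 0 and 47 ≡ 1 (mod 2), and 0 ≠ 1.
Therefore no such n exists.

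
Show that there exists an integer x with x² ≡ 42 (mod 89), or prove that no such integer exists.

Take x = 65. Then 65² = 4225 = 47·89 + 42, so 65² ≡ 42 (mod 89).

x = 65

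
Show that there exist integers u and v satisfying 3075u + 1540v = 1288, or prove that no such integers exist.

Both 3075 and 1540 are divisible by gcd(3075, 1540) = 5, hence so is any combination 3075u + 1540v.
But 1288 is not a multiple of 5 (it leaves remainder 3).
Therefore 3075u + 1540v = 1288 has no solution in integers.

No, no such integers exist.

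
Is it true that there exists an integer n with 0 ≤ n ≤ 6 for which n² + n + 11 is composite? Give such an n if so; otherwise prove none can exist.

The values for n = 0, 1, …, 6 are 11, 13, 17, 23, 31, 41, 53, and each of these is prime.
So no value in the range makes the expression composite.

No, no such integer n in that range exists.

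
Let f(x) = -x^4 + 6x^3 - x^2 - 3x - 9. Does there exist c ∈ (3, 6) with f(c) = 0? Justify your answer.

Yes, f has a root in the interval.

f(3) = 54 and f(6) = -63, which have opposite signs.
As a polynomial, f is continuous on every closed interval.
By the Intermediate Value Theorem, f takes the value 0 somewhere in the open interval.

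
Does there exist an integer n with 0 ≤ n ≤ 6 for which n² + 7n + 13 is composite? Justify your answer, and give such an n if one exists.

n = 1

At n = 1: 1² + 7·1 + 13 = 21 = 3·7, which is composite.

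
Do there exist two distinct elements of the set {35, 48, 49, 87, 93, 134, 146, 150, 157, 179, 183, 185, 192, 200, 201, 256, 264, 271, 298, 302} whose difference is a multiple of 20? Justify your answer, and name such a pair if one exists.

Reduce each element modulo 20: 35↦15, 48↦8, 49↦9, 87↦7, 93↦13, 134↦14, 146↦6, 150↦10, 157↦17, 179↦19, 183↦3, 185↦5, 192↦12, 200↦0, 201↦1, 256↦16, 264↦4, 271↦11, 298↦18, 302↦2.
No residue repeats among the 20 elements, so no pair has difference ≡ 0 (mod 20).

There is no such pair.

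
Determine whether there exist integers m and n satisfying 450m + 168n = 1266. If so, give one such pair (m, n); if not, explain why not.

m = 17, n = -38

Since gcd(450, 168) = 6 and 1266 = 6·211, Bézout's identity guarantees a solution.
Dividing through by 6 reduces the equation to 75m + 28n = 211.
Run the Euclidean algorithm on 75 and 28: 75 = 2·28 + 19, 28 = 1·19 + 9, 19 = 2·9 + 1, 9 = 9·1 + 0.
Back-substituting, 1 = 19 − 2·9 = 19 − 2·(28 − 1·19) = −2·28 + 3·19 = −2·28 + 3·(75 − 2·28) = 3·75 − 8·28; that is, 75·3 + 28·(-8) = 1.
Multiplying through by 211: m = 3·211 = 633, n = (-8)·211 = -1688 is a solution.
The general solution is m = 633 + 28k, n = -1688 − 75k; taking k = -22 gives the smaller pair m = 17, n = -38.
Check: 450·17 + 168·(-38) = 7650 − 6384 = 1266. ✓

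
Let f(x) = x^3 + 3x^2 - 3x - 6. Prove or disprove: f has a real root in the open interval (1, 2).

f(1) = -5 and f(2) = 8, which have opposite signs.
As a polynomial, f is continuous on every closed interval.
By the Intermediate Value Theorem, f takes the value 0 somewhere in the open interval.

Yes, f has a root in the interval.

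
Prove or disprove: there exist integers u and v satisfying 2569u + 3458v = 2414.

No, no such integers exist.

Both 2569 and 3458 are divisible by gcd(2569, 3458) = 7, hence so is any combination 2569u + 3458v.
But 2414 is not a multiple of 7 (it leaves remainder 6).
So the equation is unsolvable over ℤ.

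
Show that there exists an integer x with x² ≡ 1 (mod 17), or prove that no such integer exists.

x = 1

Take x = 1. Then 1² = 1, and since 0 ≤ 1 < 17 this is already reduced: 1² ≡ 1 (mod 17).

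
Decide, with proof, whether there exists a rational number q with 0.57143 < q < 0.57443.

q = 31/54

Scale by 54: the interval becomes (30.85722, 31.01922), which contains the integer 31.
So q = 31/54 works: it is a ratio of integers, and dividing 54·0.57143 < 31 < 54·0.57443 through by 54 gives 0.57143 < 31/54 < 0.57443.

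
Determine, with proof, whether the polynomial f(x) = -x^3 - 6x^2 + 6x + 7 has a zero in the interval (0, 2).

f(0) = 7 and f(2) = -13, which have opposite signs.
As a polynomial, f is continuous on every closed interval.
By the Intermediate Value Theorem, f takes the value 0 somewhere in the open interval.

Yes, f has a root in the interval.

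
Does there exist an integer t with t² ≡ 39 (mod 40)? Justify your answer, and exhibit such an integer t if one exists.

There is no such integer.

Since 4 ∣ 40, a solution of t² ≡ 39 (mod 40) would also satisfy t² ≡ 39 ≡ 3 (mod 4).
Computing t² mod 4 for t = 0, 1, …, 2 (enough, by the symmetry t ↦ 4 − t) gives 0, 1, 0.
The set of squares mod 4 is therefore {0, 1}, which does not contain 3.
Hence no integer t has t² ≡ 39 (mod 40).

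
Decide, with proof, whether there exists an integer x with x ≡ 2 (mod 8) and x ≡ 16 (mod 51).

x = 322

The moduli 8 and 51 are coprime, so by the Chinese Remainder Theorem a unique solution modulo 408 exists.
Write x = 2 + 8t and require 2 + 8t ≡ 16 (mod 51), i.e. 8t ≡ 14 (mod 51).
Since 8·32 = 256 = 5·51 + 1, the inverse of 8 mod 51 is 32.
Multiplying by 32: t ≡ 32·14 = 448 ≡ 40 (mod 51).
With t = 40: x = 2 + 8·40 = 322.
Check: 322 mod 8 = 2, 322 mod 51 = 16. ✓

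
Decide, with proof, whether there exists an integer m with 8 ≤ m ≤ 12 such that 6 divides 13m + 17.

At m = 8, 13·8 + 17 = 121 ≡ 1 (mod 6), and each step in m adds 13 ≡ 1 (mod 6), giving residues 1, 2, 3, 4, 5 for m = 8, 9, …, 12.
None is 0, so 6 never divides 13m + 17 on this range.

There is no such integer m in that range.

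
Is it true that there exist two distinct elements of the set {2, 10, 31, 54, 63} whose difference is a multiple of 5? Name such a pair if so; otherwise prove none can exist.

No such pair exists.

Residues mod 5: 2↦2, 10↦0, 31↦1, 54↦4, 63↦3.
All 5 residues are distinct, so no two elements differ by a multiple of 5.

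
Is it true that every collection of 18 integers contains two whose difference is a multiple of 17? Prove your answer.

There are exactly 17 possible remainders on division by 17.
Since 18 > 17, two of the 18 integers must share a residue class by the pigeonhole principle; call them a and b.
Then a ≡ b (mod 17), i.e. 17 ∣ (a − b).

Yes.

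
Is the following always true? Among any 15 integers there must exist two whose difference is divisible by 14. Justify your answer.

True.

There are exactly 14 possible remainders on division by 14.
Placing 15 integers into 14 classes, some class receives at least two — say a and b.
Their difference a − b is then a multiple of 14.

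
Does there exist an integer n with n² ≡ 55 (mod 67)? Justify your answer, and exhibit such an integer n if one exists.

Take n = 16. Then 16² = 256 = 3·67 + 55, so 16² ≡ 55 (mod 67).

n = 16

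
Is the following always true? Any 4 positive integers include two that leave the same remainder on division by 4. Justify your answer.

No, the set {10, 11, 12, 13} is a counterexample.

Consider the 4 integers 10, 11, 12, 13. They lie in distinct residue classes modulo 4, since 4 ≤ 4.
Hence this collection has no pair with equal remainders mod 4, disproving the claim.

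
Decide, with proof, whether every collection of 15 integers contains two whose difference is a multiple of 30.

Consider the 15 integers 133, 134, …, 147. They lie in distinct residue classes modulo 30, since 15 ≤ 30.
Any two of them differ by at most 14 < 30 and by at least 1, so no difference is a multiple of 30.

No; for instance {133, 134, 135, 136, 137, 138, 139, 140, 141, 142, 143, 144, 145, 146, 147} is a counterexample.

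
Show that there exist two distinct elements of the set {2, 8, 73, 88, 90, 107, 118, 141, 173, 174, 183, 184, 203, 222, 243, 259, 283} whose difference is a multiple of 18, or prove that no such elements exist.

There is no such pair.

Two integers differ by a multiple of 18 exactly when they have the same residue mod 18. The residues are 2↦2, 8↦8, 73↦1, 88↦16, 90↦0, 107↦17, 118↦10, 141↦15, 173↦11, 174↦12, 183↦3, 184↦4, 203↦5, 222↦6, 243↦9, 259↦7, 283↦13.
All 17 residues are distinct, so no two elements differ by a multiple of 18.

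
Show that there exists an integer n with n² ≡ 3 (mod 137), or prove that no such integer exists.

137 is prime, so by Euler's criterion 3 is a square mod 137 iff 3^((137−1)/2) = 3^68 ≡ 1 (mod 137).
Repeated squaring mod 137: 3^2 = 9 ≡ 9; 3^4 ≡ 9² = 81 ≡ 81; 3^8 ≡ 81² = 6561 ≡ 122; 3^16 ≡ 122² = 14884 ≡ 88; 3^32 ≡ 88² = 7744 ≡ 72; 3^64 ≡ 72² = 5184 ≡ 115.
Since 68 = 64 + 4, 3^68 ≡ 115 · 81; multiplying out mod 137: 115·81 = 9315 ≡ 136. Thus 3^68 ≡ 136 ≡ −1 (mod 137).
By Euler's criterion 3 is a quadratic non-residue mod 137: no n satisfies n² ≡ 3 (mod 137).

No such integer exists.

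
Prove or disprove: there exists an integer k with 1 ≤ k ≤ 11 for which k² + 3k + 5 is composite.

k = 8

At k = 8: 8² + 3·8 + 5 = 93 = 3·31, which is composite.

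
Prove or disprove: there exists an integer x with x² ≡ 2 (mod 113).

Take x = 62. Then 62² = 3844 = 34·113 + 2, so 62² ≡ 2 (mod 113).

x = 62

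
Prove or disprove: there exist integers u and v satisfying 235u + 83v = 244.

Since gcd(235, 83) = 1, every integer is an integer combination of 235 and 83.
Euclidean algorithm: 235 = 2·83 + 69, 83 = 1·69 + 14, 69 = 4·14 + 13, 14 = 1·13 + 1, 13 = 13·1 + 0.
Unwinding: 1 = 14 − 1·13 = 14 − (69 − 4·14) = −69 + 5·14 = −69 + 5·(83 − 1·69) = 5·83 − 6·69 = 5·83 − 6·(235 − 2·83) = −6·235 + 17·83, i.e. 235·(-6) + 83·17 = 1.
Multiplying through by 244: u = (-6)·244 = -1464, v = 17·244 = 4148 is a solution.
Shifting by a multiple of (83, −235) keeps it a solution: u = -1464 + 18·83 = 30, v = 4148 − 18·235 = -82.
Indeed 235·30 + 83·(-82) = 7050 − 6806 = 244.

u = 30, v = -82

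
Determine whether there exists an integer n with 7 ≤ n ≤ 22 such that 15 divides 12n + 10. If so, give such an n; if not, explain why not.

At n = 7, 12·7 + 10 = 94 ≡ 4 (mod 15), and each step in n adds 12, giving residues 4, 1, 13, 10, 7, 4, 1, 13, 10, 7, 4, 1, 13, 10, 7, 4 for n = 7, 8, …, 22.
The residue 0 does not occur, so no n in [7, 22] makes 12n + 10 a multiple of 15.

No such integer n in that range exists.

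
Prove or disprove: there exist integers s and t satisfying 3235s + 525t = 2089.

gcd(3235, 525) = 5, so every integer of the form 3235s + 525t is a multiple of 5.
But 2089 = 5·417 + 4, so 5 ∤ 2089.
Therefore 3235s + 525t = 2089 has no solution in integers.

There are no such integers.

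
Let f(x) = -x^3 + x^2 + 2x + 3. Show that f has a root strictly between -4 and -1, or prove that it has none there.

f has no root in that interval.

The endpoint values f(-4) = 75 and f(-1) = 3 are both positive. Claim: f(x) > 0 for every x in (-4, -1).
Substitute x = -1 − u, where 0 < u < 3 on the interval. Expanding, f(-1 − u) = u^3 + 4u^2 + 3u + 3.
All 4 nonzero coefficients of this polynomial in u are positive; hence for u > 0 the value is a sum of positive terms (the constant 3 among them).
Therefore f(x) > 0 throughout (-4, -1), and f has no zero there.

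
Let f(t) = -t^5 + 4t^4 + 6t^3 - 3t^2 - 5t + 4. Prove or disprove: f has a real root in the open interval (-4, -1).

f has no root in that interval.

The endpoint values f(-4) = 1640 and f(-1) = 5 are both positive. Claim: f(t) > 0 for every t in (-4, -1).
Substitute t = -1 − u, where 0 < u < 3 on the interval. Expanding, f(-1 − u) = u^5 + 9u^4 + 20u^3 + 13u^2 + 2u + 5.
The nonzero coefficients here are all positive, so for u > 0 every term is positive (or zero), and the constant term 5 is strictly positive.
Therefore f(t) > 0 throughout (-4, -1), and f has no zero there.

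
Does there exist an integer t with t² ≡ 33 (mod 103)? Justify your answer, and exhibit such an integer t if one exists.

t = 41

Take t = 41. Then 41² = 1681 = 16·103 + 33, so 41² ≡ 33 (mod 103).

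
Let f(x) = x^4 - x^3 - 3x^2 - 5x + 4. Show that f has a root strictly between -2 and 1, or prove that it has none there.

f(-2) = 26 and f(1) = -4, which have opposite signs.
As a polynomial, f is continuous on every closed interval.
By the Intermediate Value Theorem, f takes the value 0 somewhere in the open interval.

Yes, f has a root in the interval.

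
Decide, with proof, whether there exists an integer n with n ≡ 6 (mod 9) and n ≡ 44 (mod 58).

n = 276

Since 9 and 58 share no common factor, CRT says the pair of congruences has a solution (unique mod 522).
Write n = 6 + 9t and require 6 + 9t ≡ 44 (mod 58), i.e. 9t ≡ 38 (mod 58).
Invert 9 mod 58 by the Euclidean algorithm: 58 = 6·9 + 4, 9 = 2·4 + 1, 4 = 4·1 + 0; back-substituting, 1 = 9 − 2·4 = 9 − 2·(58 − 6·9) = −2·58 + 13·9. Hence 9·13 ≡ 1, so 9⁻¹ ≡ 13 (mod 58).
Multiplying by 13: t ≡ 13·38 = 494 ≡ 30 (mod 58).
With t = 30: n = 6 + 9·30 = 276.
Check: 276 mod 9 = 6, 276 mod 58 = 44. ✓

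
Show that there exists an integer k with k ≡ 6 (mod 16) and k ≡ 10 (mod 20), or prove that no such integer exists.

Here gcd(16, 20) = 4, and both 6 and 10 leave remainder 2 mod 4, so the system is consistent.
The integers ≡ 6 (mod 16) are 6, 22, 38, 54, 70, …; their remainders mod 20 are 6, 2, 18, 14, 10, so k = 70 is the first that is ≡ 10 (mod 20).
Indeed 70 ≡ 6 (mod 16) and 70 ≡ 10 (mod 20).

k = 70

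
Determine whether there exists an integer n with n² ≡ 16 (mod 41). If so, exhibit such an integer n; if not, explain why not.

Take n = 4. Then 4² = 16, and since 0 ≤ 16 < 41 this is already reduced: 4² ≡ 16 (mod 41).

n = 4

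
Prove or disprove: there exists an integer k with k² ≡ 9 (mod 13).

k = 10

k = 10 works: 10² = 100, and 100 − 9 = 91 = 7·13.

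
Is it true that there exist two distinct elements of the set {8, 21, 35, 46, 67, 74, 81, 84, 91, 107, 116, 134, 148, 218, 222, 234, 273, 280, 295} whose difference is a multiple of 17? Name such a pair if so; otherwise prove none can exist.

8 mod 17 = 8 and 280 mod 17 = 8, so 280 − 8 = 272 = 16·17.

The pair (8, 280) works.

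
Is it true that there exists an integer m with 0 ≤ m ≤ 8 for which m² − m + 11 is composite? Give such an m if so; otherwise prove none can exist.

There is no such integer m in that range.

The values for m = 0, 1, …, 8 are 11, 11, 13, 17, 23, 31, 41, 53, 67, and each of these is prime.
So no value in the range makes the expression composite.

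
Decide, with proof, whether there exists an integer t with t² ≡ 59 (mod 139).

Apply Euler's criterion with the prime 139: 59 is a quadratic residue iff 59^69 ≡ 1 (mod 139), and a non-residue iff it is ≡ −1.
Squaring successively (mod 139): 59^2 = 3481 ≡ 6; 59^4 ≡ 6² = 36 ≡ 36; 59^8 ≡ 36² = 1296 ≡ 45; 59^16 ≡ 45² = 2025 ≡ 79; 59^32 ≡ 79² = 6241 ≡ 125; 59^64 ≡ 125² = 15625 ≡ 57.
Since 69 = 64 + 4 + 1, 59^69 ≡ 57 · 36 · 59; multiplying out mod 139: 57·36 = 2052 ≡ 106, then 106·59 = 6254 ≡ 138. Thus 59^69 ≡ 138 ≡ −1 (mod 139).
By Euler's criterion 59 is a quadratic non-residue mod 139: no t satisfies t² ≡ 59 (mod 139).

There is no such integer.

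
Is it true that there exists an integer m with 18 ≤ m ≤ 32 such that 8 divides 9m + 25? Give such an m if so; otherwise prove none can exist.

Try m = 23: 9·23 + 25 = 232 = 29·8, which is divisible by 8.

m = 23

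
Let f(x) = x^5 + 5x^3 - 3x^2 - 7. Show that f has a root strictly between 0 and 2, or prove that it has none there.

f(0) = -7 and f(2) = 53, which have opposite signs.
Since f is a polynomial it is continuous on [0, 2].
By the Intermediate Value Theorem, f takes the value 0 somewhere in the open interval.

Such a root exists.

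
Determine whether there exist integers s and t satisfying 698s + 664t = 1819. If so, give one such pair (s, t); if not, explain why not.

There are no such integers.

Any value of 698s + 664t is a multiple of gcd(698, 664) = 2.
However 1819 leaves remainder 1 on division by 2.
Therefore 698s + 664t = 1819 has no solution in integers.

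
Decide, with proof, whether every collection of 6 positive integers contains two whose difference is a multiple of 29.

No, the set {76, 77, 78, 79, 80, 81} is a counterexample.

Take the 6 consecutive integers 76, 77, …, 81: their residues mod 29 are all distinct because 6 ≤ 29.
Any two of them differ by at most 5 < 29 and by at least 1, so no difference is a multiple of 29.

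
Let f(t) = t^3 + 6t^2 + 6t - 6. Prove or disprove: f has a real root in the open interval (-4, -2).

f(-4) = 2 and f(-2) = -2, which have opposite signs.
Since f is a polynomial it is continuous on [-4, -2].
By the Intermediate Value Theorem f must vanish at some point of (-4, -2).

Yes, f has a root in the interval.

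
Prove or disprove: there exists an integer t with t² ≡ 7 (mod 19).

Take t = 11. Then 11² = 121 = 6·19 + 7, so 11² ≡ 7 (mod 19).

t = 11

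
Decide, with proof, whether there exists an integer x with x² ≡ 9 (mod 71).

Take x = 3. Then 3² = 9, and since 0 ≤ 9 < 71 this is already reduced: 3² ≡ 9 (mod 71).

x = 3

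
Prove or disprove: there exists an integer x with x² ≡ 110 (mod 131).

There is no such integer.

131 is prime, so by Euler's criterion 110 is a square mod 131 iff 110^((131−1)/2) = 110^65 ≡ 1 (mod 131).
Squaring successively (mod 131): 110^2 = 12100 ≡ 48; 110^4 ≡ 48² = 2304 ≡ 77; 110^8 ≡ 77² = 5929 ≡ 34; 110^16 ≡ 34² = 1156 ≡ 108; 110^32 ≡ 108² = 11664 ≡ 5; 110^64 ≡ 5² = 25 ≡ 25.
Since 65 = 64 + 1, 110^65 ≡ 25 · 110; multiplying out mod 131: 25·110 = 2750 ≡ 130. Thus 110^65 ≡ 130 ≡ −1 (mod 131).
By Euler's criterion 110 is a quadratic non-residue mod 131: no x satisfies x² ≡ 110 (mod 131).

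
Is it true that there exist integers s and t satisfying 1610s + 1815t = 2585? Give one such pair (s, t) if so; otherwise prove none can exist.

s = 253, t = -223

gcd(1610, 1815) = 5, and 5 divides 2585, so integer solutions exist.
Dividing through by 5 reduces the equation to 322s + 363t = 517.
Dividing repeatedly: 363 = 1·322 + 41, 322 = 7·41 + 35, 41 = 1·35 + 6, 35 = 5·6 + 5, 6 = 1·5 + 1, 5 = 5·1 + 0.
Unwinding: 1 = 6 − 1·5 = 6 − (35 − 5·6) = −35 + 6·6 = −35 + 6·(41 − 1·35) = 6·41 − 7·35 = 6·41 − 7·(322 − 7·41) = −7·322 + 55·41 = −7·322 + 55·(363 − 1·322) = 55·363 − 62·322, i.e. 322·(-62) + 363·55 = 1.
Times 517: 322·(-32054) + 363·28435 = 517, so (-32054, 28435) solves it.
Shifting by a multiple of (363, −322) keeps it a solution: s = -32054 + 89·363 = 253, t = 28435 − 89·322 = -223.
Indeed 1610·253 + 1815·(-223) = 407330 − 404745 = 2585.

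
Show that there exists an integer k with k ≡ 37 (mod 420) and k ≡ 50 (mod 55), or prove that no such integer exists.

Both moduli are multiples of 5 = gcd(420, 55), so any solution would satisfy k ≡ 37 and k ≡ 50 modulo 5 simultaneously.
These are incompatible: 37 − 50 = -13 is not divisible by 5.
Therefore no such k exists.

There is no such integer.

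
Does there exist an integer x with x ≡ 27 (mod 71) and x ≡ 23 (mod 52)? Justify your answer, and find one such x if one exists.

x = 595

gcd(71, 52) = 1, so the Chinese Remainder Theorem guarantees exactly one residue class mod 3692 satisfying both.
Any solution of the first congruence is x = 27 + 71t; substituting into the second, 71t ≡ 23 − 27 ≡ 48 (mod 52).
71 ≡ 19 (mod 52), so this reads 19t ≡ 48 (mod 52). Invert 19 mod 52 by the Euclidean algorithm: 52 = 2·19 + 14, 19 = 1·14 + 5, 14 = 2·5 + 4, 5 = 1·4 + 1, 4 = 4·1 + 0; back-substituting, 1 = 5 − 1·4 = 5 − (14 − 2·5) = −14 + 3·5 = −14 + 3·(19 − 1·14) = 3·19 − 4·14 = 3·19 − 4·(52 − 2·19) = −4·52 + 11·19. Hence 19·11 ≡ 1, so 19⁻¹ ≡ 11 (mod 52).
Multiplying by 11: t ≡ 11·48 = 528 ≡ 8 (mod 52).
Taking t = 8 gives x = 27 + 71·8 = 595.
Indeed 595 ≡ 27 (mod 71) and 595 ≡ 23 (mod 52).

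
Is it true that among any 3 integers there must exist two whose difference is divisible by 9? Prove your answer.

Try 3 consecutive integers, 29, 30, 31. Their remainders mod 9 are 2, 3, 4 — pairwise different, as any 3 ≤ 9 consecutive integers have distinct residues.
No two share a residue, so no pair has difference divisible by 9; the claim fails for this set.

No; for instance {29, 30, 31} is a counterexample.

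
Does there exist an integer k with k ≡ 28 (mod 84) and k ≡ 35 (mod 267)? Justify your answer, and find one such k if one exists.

Both moduli are multiples of 3 = gcd(84, 267), so any solution would satisfy k ≡ 28 and k ≡ 35 modulo 3 simultaneously.
However 28 ≡ 1 and 35 ≡ 2 (mod 3), and 1 ≠ 2.
So no integer satisfies both congruences.

No, no such integer exists.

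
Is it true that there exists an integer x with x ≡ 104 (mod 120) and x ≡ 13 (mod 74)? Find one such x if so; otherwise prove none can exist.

Both moduli are multiples of 2 = gcd(120, 74), so any solution would satisfy x ≡ 104 and x ≡ 13 modulo 2 simultaneously.
However 104 ≡ 0 and 13 ≡ 1 (mod 2), and 0 ≠ 1.
So no integer satisfies both congruences.

No, no such integer exists.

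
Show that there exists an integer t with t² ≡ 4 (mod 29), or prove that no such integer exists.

t = 2

Take t = 2. Then 2² = 4, and since 0 ≤ 4 < 29 this is already reduced: 2² ≡ 4 (mod 29).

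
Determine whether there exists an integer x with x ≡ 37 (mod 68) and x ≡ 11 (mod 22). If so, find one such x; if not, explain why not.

x = 649

gcd(68, 22) = 2. A simultaneous solution exists iff 37 ≡ 11 (mod 2); here 37 mod 2 = 1 = 11 mod 2, so it does.
Put x = 37 + 68t, so we need 68t ≡ 18 (mod 22), equivalently (divide by 2) 34t ≡ 9 (mod 11).
34 ≡ 1 (mod 11), so this reads 1t ≡ 9 (mod 11). So t ≡ 9 (mod 11).
Then x = 37 + 68·9 = 649.
Indeed 649 ≡ 37 (mod 68) and 649 ≡ 11 (mod 22).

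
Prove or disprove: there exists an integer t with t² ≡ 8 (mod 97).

t = 28 works: 28² = 784, and 784 − 8 = 776 = 8·97.

t = 28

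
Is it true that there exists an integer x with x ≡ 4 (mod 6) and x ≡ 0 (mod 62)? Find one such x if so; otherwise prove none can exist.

x = 124

Here gcd(6, 62) = 2, and both 4 and 0 leave remainder 0 mod 2, so the system is consistent.
Put x = 4 + 6t, so we need 6t ≡ 58 (mod 62), equivalently (divide by 2) 3t ≡ 29 (mod 31).
Note 3·21 = 63 ≡ 1 (mod 31) (as 63 − 1 = 2·31), so 3⁻¹ ≡ 21.
Therefore t ≡ 21·29 = 609 ≡ 20 (mod 31).
Then x = 4 + 6·20 = 124.
Check: 124 mod 6 = 4, 124 mod 62 = 0. ✓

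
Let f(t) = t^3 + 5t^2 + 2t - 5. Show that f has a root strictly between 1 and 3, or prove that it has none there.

f(1) = 3 and f(3) = 73, both positive, so a sign-change argument is unavailable; we show f keeps this sign on the whole interval.
Shift to the endpoint 1: with t = 1 + u (0 < u < 2), one computes f(1 + u) = u^3 + 8u^2 + 15u + 3.
All 4 nonzero coefficients of this polynomial in u are positive; hence for u > 0 the value is a sum of positive terms (the constant 3 among them).
So f is strictly positive on (1, 3); no root exists in the interval.

No.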